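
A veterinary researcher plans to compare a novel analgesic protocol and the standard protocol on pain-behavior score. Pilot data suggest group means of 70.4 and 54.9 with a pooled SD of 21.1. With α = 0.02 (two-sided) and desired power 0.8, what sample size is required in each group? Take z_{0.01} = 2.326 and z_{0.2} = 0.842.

n = 38 per group

Cohen's d = |M₁ − M₂| / SD_pooled = |70.4 − 54.9| / 21.1 = 15.5 / 21.1 = 0.735.
For two independent groups with equal n: n = 2·((z_{α/2} + z_β) / d)².
z_{α/2} + z_β = 2.326 + 0.842 = 3.168.
n = 2 × (3.168 / 0.735)² = 2 × 4.310² = 2 × 18.58 = 37.2.
Round up to the next whole participant.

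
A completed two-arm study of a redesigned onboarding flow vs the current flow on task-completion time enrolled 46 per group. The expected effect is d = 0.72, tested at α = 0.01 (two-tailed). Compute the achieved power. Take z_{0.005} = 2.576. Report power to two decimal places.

For two equal groups, power = Φ(d·√(n/2) − z_{α/2}).
d·√(n/2) = 0.72 × √(46/2) = 0.72 × 4.796 = 3.453.
z_β = 3.453 − 2.576 = 0.877.
Power = Φ(0.877) = 0.810.

power ≈ 0.81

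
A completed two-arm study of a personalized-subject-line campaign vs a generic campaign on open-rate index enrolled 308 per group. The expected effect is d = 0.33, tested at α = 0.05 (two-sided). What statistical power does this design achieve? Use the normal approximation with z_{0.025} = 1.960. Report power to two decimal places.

power ≈ 0.98

For two equal groups, power = Φ(d·√(n/2) − z_{α/2}).
d·√(n/2) = 0.33 × √(308/2) = 0.33 × 12.410 = 4.095.
z_β = 4.095 − 1.960 = 2.135.
Power = Φ(2.135) = 0.984.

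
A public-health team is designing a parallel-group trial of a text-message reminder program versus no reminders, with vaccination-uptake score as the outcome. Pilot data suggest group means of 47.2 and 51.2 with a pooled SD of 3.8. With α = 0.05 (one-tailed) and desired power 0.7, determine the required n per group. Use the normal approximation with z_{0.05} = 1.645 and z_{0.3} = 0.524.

Cohen's d = |M₁ − M₂| / SD_pooled = |47.2 − 51.2| / 3.8 = 4.0 / 3.8 = 1.053.
For two independent groups with equal n: n = 2·((z_{α} + z_β) / d)².
z_{α} + z_β = 1.645 + 0.524 = 2.169.
n = 2 × (2.169 / 1.053)² = 2 × 2.060² = 2 × 4.24 = 8.5.
Round up to the next whole participant.

n = 9 per group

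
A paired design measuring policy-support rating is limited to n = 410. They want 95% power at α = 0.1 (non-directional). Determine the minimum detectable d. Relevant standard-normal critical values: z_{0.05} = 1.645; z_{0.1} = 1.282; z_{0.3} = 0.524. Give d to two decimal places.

For a single sample (or paired design) of n = 410: d_min = (z_{α/2} + z_β)/√n.
z-sum = 1.645 + 1.645 = 3.290.
d_min = 3.290 / √410 = 3.290 / 20.248 = 0.162.

d_min ≈ 0.16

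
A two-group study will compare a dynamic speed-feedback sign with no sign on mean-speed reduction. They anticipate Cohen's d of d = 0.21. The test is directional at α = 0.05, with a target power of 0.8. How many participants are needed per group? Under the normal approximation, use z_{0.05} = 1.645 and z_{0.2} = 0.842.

For two independent groups with equal n: n = 2·((z_{α} + z_β) / d)².
z_{α} + z_β = 1.645 + 0.842 = 2.487.
n = 2 × (2.487 / 0.21)² = 2 × 11.843² = 2 × 140.25 = 280.5.
Round up to the next whole participant.

n = 281 per group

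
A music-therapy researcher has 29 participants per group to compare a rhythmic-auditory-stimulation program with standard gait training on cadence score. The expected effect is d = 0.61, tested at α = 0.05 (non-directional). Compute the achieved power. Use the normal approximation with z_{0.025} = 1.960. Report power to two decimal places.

power ≈ 0.64

For two equal groups, power = Φ(d·√(n/2) − z_{α/2}).
d·√(n/2) = 0.61 × √(29/2) = 0.61 × 3.808 = 2.323.
z_β = 2.323 − 1.960 = 0.363.
Power = Φ(0.363) = 0.642.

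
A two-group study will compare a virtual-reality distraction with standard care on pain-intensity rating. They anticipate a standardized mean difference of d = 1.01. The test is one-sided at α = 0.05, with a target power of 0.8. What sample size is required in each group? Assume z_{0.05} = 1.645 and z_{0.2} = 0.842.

For two independent groups with equal n: n = 2·((z_{α} + z_β) / d)².
z_{α} + z_β = 1.645 + 0.842 = 2.487.
n = 2 × (2.487 / 1.01)² = 2 × 2.462² = 2 × 6.06 = 12.1.
Round up to the next whole participant.

n = 13 per group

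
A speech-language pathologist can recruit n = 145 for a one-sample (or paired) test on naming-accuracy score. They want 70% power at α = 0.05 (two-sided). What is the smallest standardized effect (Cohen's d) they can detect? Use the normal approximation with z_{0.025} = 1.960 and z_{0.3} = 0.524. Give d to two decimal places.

For a single sample (or paired design) of n = 145: d_min = (z_{α/2} + z_β)/√n.
z-sum = 1.960 + 0.524 = 2.484.
d_min = 2.484 / √145 = 2.484 / 12.042 = 0.206.

d_min ≈ 0.21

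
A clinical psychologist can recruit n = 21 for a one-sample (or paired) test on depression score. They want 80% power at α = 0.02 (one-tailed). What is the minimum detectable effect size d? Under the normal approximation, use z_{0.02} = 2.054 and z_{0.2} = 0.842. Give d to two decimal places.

For a single sample (or paired design) of n = 21: d_min = (z_{α} + z_β)/√n.
z-sum = 2.054 + 0.842 = 2.896.
d_min = 2.896 / √21 = 2.896 / 4.583 = 0.632.

d_min ≈ 0.63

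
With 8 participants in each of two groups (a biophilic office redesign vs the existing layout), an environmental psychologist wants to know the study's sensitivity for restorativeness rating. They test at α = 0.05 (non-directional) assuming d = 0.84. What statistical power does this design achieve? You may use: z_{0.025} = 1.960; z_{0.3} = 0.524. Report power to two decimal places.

For two equal groups, power = Φ(d·√(n/2) − z_{α/2}).
d·√(n/2) = 0.84 × √(8/2) = 0.84 × 2.000 = 1.680.
z_β = 1.680 − 1.960 = -0.280.
Power = Φ(-0.280) = 0.390.

power ≈ 0.39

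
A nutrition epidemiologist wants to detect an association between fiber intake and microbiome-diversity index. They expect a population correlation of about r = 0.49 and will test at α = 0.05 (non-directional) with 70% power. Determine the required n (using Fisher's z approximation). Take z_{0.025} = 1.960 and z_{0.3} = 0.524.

Fisher's z: C = ½·ln((1+r)/(1−r)) = ½·ln(2.9216) = 0.5361.
n = ((z_{α/2} + z_β)/C)² + 3.
(1.960 + 0.524) / 0.5361 = 2.484 / 0.5361 = 4.633.
n = 4.633² + 3 = 21.47 + 3 = 24.5.
Round up.

n = 25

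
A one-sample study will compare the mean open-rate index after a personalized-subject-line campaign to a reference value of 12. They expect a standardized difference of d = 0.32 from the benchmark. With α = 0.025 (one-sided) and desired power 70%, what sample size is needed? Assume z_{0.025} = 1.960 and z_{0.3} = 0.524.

n = 61

For a one-sample test: n = ((z_{α} + z_β) / d)².
z_{α} + z_β = 1.960 + 0.524 = 2.484.
n = (2.484 / 0.32)² = 7.763² = 60.26.
Round up.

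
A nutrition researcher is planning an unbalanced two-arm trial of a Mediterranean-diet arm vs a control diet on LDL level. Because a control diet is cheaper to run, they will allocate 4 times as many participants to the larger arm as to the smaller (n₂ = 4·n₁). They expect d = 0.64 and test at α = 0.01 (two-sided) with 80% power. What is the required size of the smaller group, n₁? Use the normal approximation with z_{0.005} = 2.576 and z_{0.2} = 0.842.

With allocation ratio k = n₂/n₁ = 4, Var(x̄₁−x̄₂) = σ²(1/n₁ + 1/(k·n₁)) = σ²·(k+1)/(k·n₁).
So n₁ = (1 + 1/k)·((z_{α/2} + z_β)/d)² = 1.250 × (3.418/0.64)².
n₁ = 1.250 × 28.52 = 35.7.
Round up: n₁ = 36, giving n₂ = 4 × 36 = 144.

n₁ = 36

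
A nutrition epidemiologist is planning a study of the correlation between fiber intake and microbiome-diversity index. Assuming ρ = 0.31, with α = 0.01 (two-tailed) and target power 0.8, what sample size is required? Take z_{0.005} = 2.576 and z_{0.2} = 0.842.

Fisher's z: C = ½·ln((1+r)/(1−r)) = ½·ln(1.8986) = 0.3205.
n = ((z_{α/2} + z_β)/C)² + 3.
(2.576 + 0.842) / 0.3205 = 3.418 / 0.3205 = 10.665.
n = 10.665² + 3 = 113.73 + 3 = 116.7.
Round up.

n = 117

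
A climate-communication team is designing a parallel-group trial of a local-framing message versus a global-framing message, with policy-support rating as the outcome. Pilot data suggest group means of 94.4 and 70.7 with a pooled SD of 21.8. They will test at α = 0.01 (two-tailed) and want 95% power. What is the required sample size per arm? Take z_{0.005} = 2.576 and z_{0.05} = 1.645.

Cohen's d = |M₁ − M₂| / SD_pooled = |94.4 − 70.7| / 21.8 = 23.7 / 21.8 = 1.087.
For two independent groups with equal n: n = 2·((z_{α/2} + z_β) / d)².
z_{α/2} + z_β = 2.576 + 1.645 = 4.221.
n = 2 × (4.221 / 1.087)² = 2 × 3.883² = 2 × 15.08 = 30.2.
Round up to the next whole participant.

n = 31 per group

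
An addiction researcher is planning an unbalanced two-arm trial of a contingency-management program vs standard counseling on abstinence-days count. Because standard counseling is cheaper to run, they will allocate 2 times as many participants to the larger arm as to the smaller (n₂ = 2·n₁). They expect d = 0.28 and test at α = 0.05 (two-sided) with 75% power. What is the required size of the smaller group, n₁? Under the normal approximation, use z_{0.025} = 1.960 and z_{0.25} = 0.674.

n₁ = 133

With allocation ratio k = n₂/n₁ = 2, Var(x̄₁−x̄₂) = σ²(1/n₁ + 1/(k·n₁)) = σ²·(k+1)/(k·n₁).
So n₁ = (1 + 1/k)·((z_{α/2} + z_β)/d)² = 1.500 × (2.634/0.28)².
n₁ = 1.500 × 88.49 = 132.7.
Round up: n₁ = 133, giving n₂ = 2 × 133 = 266.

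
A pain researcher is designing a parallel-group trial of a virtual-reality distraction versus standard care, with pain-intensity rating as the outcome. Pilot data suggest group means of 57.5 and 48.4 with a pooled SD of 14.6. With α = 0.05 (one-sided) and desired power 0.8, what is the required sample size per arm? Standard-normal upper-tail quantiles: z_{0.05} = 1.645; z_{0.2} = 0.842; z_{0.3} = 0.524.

Cohen's d = |M₁ − M₂| / SD_pooled = |57.5 − 48.4| / 14.6 = 9.1 / 14.6 = 0.623.
For two independent groups with equal n: n = 2·((z_{α} + z_β) / d)².
z_{α} + z_β = 1.645 + 0.842 = 2.487.
n = 2 × (2.487 / 0.623)² = 2 × 3.992² = 2 × 15.94 = 31.9.
Round up to the next whole participant.

n = 32 per group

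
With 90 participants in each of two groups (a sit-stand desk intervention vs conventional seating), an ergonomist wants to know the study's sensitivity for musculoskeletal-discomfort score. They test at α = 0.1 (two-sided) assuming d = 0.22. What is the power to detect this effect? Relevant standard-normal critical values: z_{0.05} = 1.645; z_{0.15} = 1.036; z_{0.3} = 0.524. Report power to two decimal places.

For two equal groups, power = Φ(d·√(n/2) − z_{α/2}).
d·√(n/2) = 0.22 × √(90/2) = 0.22 × 6.708 = 1.476.
z_β = 1.476 − 1.645 = -0.169.
Power = Φ(-0.169) = 0.433.

power ≈ 0.43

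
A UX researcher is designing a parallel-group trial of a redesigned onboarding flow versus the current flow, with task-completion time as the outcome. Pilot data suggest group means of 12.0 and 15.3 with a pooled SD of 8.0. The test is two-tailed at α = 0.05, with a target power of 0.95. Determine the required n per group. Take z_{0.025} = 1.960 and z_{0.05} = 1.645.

Cohen's d = |M₁ − M₂| / SD_pooled = |12.0 − 15.3| / 8.0 = 3.3 / 8.0 = 0.413.
For two independent groups with equal n: n = 2·((z_{α/2} + z_β) / d)².
z_{α/2} + z_β = 1.960 + 1.645 = 3.605.
n = 2 × (3.605 / 0.413)² = 2 × 8.729² = 2 × 76.19 = 152.4.
Round up to the next whole participant.

n = 153 per group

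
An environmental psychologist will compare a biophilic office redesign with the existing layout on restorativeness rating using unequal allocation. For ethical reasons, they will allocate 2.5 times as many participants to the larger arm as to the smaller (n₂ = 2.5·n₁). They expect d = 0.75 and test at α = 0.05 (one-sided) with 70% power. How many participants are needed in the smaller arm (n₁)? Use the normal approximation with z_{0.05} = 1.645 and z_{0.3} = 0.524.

With allocation ratio k = n₂/n₁ = 2.5, Var(x̄₁−x̄₂) = σ²(1/n₁ + 1/(k·n₁)) = σ²·(k+1)/(k·n₁).
So n₁ = (1 + 1/k)·((z_{α} + z_β)/d)² = 1.400 × (2.169/0.75)².
n₁ = 1.400 × 8.36 = 11.7.
Round up: n₁ = 12, giving n₂ = 2.5 × 12 = 30.

n₁ = 12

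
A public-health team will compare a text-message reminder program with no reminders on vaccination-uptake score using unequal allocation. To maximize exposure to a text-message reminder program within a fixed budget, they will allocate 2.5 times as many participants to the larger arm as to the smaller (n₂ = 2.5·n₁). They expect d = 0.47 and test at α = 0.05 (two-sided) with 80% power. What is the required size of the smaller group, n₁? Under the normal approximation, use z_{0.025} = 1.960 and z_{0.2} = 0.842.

n₁ = 50

With allocation ratio k = n₂/n₁ = 2.5, Var(x̄₁−x̄₂) = σ²(1/n₁ + 1/(k·n₁)) = σ²·(k+1)/(k·n₁).
So n₁ = (1 + 1/k)·((z_{α/2} + z_β)/d)² = 1.400 × (2.802/0.47)².
n₁ = 1.400 × 35.54 = 49.8.
Round up: n₁ = 50, giving n₂ = 2.5 × 50 = 125.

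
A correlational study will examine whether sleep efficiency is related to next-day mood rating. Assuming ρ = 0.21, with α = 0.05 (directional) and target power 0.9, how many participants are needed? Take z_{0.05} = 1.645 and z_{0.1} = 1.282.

n = 192

Fisher's z: C = ½·ln((1+r)/(1−r)) = ½·ln(1.5316) = 0.2132.
n = ((z_{α} + z_β)/C)² + 3.
(1.645 + 1.282) / 0.2132 = 2.927 / 0.2132 = 13.729.
n = 13.729² + 3 = 188.48 + 3 = 191.5.
Round up.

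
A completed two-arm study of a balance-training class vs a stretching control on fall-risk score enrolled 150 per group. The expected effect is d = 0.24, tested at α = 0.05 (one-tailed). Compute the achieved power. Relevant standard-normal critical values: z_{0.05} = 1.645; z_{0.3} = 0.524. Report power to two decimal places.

For two equal groups, power = Φ(d·√(n/2) − z_{α}).
d·√(n/2) = 0.24 × √(150/2) = 0.24 × 8.660 = 2.078.
z_β = 2.078 − 1.645 = 0.433.
Power = Φ(0.433) = 0.668.

power ≈ 0.67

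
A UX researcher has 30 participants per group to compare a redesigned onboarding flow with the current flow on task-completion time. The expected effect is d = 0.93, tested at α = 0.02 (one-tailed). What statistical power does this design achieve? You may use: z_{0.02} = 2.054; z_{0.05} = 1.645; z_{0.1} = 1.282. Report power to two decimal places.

For two equal groups, power = Φ(d·√(n/2) − z_{α}).
d·√(n/2) = 0.93 × √(30/2) = 0.93 × 3.873 = 3.602.
z_β = 3.602 − 2.054 = 1.548.
Power = Φ(1.548) = 0.939.

power ≈ 0.94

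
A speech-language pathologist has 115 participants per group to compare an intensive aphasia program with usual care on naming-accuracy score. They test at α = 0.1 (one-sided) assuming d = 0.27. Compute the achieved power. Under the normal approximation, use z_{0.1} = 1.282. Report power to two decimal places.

For two equal groups, power = Φ(d·√(n/2) − z_{α}).
d·√(n/2) = 0.27 × √(115/2) = 0.27 × 7.583 = 2.047.
z_β = 2.047 − 1.282 = 0.765.
Power = Φ(0.765) = 0.778.

power ≈ 0.78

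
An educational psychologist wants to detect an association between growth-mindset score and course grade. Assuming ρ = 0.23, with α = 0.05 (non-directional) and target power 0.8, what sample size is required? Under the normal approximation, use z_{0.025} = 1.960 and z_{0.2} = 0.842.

Fisher's z: C = ½·ln((1+r)/(1−r)) = ½·ln(1.5974) = 0.2342.
n = ((z_{α/2} + z_β)/C)² + 3.
(1.960 + 0.842) / 0.2342 = 2.802 / 0.2342 = 11.964.
n = 11.964² + 3 = 143.14 + 3 = 146.1.
Round up.

n = 147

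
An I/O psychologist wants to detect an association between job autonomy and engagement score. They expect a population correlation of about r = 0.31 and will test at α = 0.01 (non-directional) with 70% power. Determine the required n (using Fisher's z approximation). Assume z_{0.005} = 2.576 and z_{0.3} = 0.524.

Fisher's z: C = ½·ln((1+r)/(1−r)) = ½·ln(1.8986) = 0.3205.
n = ((z_{α/2} + z_β)/C)² + 3.
(2.576 + 0.524) / 0.3205 = 3.100 / 0.3205 = 9.672.
n = 9.672² + 3 = 93.56 + 3 = 96.6.
Round up.

n = 97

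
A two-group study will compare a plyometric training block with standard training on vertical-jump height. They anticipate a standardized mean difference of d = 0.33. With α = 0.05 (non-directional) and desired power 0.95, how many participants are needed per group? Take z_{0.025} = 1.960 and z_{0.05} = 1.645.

n = 239 per group

For two independent groups with equal n: n = 2·((z_{α/2} + z_β) / d)².
z_{α/2} + z_β = 1.960 + 1.645 = 3.605.
n = 2 × (3.605 / 0.33)² = 2 × 10.924² = 2 × 119.34 = 238.7.
Round up to the next whole participant.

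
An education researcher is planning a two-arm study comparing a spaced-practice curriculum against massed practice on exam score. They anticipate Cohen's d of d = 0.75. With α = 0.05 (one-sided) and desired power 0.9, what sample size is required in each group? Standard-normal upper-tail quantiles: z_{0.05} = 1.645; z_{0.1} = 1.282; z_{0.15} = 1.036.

For two independent groups with equal n: n = 2·((z_{α} + z_β) / d)².
z_{α} + z_β = 1.645 + 1.282 = 2.927.
n = 2 × (2.927 / 0.75)² = 2 × 3.903² = 2 × 15.23 = 30.5.
Round up to the next whole participant.

n = 31 per group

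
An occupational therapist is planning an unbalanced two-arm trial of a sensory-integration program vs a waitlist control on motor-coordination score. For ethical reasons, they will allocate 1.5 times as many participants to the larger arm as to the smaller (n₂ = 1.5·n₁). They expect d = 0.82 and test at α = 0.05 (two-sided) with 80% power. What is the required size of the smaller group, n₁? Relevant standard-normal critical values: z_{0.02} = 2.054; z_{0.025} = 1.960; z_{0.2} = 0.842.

With allocation ratio k = n₂/n₁ = 1.5, Var(x̄₁−x̄₂) = σ²(1/n₁ + 1/(k·n₁)) = σ²·(k+1)/(k·n₁).
So n₁ = (1 + 1/k)·((z_{α/2} + z_β)/d)² = 1.667 × (2.802/0.82)².
n₁ = 1.667 × 11.68 = 19.5.
Round up: n₁ = 20, giving n₂ = 1.5 × 20 = 30.

n₁ = 20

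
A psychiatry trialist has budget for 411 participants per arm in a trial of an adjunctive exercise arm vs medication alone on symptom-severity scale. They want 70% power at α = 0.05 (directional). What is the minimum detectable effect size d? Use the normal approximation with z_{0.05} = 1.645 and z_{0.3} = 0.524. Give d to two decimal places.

d_min ≈ 0.15

For two independent groups of n = 411 each: d_min = (z_{α} + z_β)·√(2/n).
z-sum = 1.645 + 0.524 = 2.169.
d_min = 2.169 × √(2/411) = 2.169 × 0.0698 = 0.151.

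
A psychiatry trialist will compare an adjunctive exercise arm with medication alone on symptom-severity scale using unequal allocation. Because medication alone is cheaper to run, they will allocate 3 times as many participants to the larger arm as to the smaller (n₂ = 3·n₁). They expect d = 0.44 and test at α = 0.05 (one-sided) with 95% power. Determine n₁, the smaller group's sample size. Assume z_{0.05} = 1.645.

n₁ = 75

With allocation ratio k = n₂/n₁ = 3, Var(x̄₁−x̄₂) = σ²(1/n₁ + 1/(k·n₁)) = σ²·(k+1)/(k·n₁).
So n₁ = (1 + 1/k)·((z_{α} + z_β)/d)² = 1.333 × (3.290/0.44)².
n₁ = 1.333 × 55.91 = 74.5.
Round up: n₁ = 75, giving n₂ = 3 × 75 = 225.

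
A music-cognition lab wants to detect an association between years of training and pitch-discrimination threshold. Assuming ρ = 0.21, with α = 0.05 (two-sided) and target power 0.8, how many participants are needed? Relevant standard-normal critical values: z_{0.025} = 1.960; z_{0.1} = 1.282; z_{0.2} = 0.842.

n = 176

Fisher's z: C = ½·ln((1+r)/(1−r)) = ½·ln(1.5316) = 0.2132.
n = ((z_{α/2} + z_β)/C)² + 3.
(1.960 + 0.842) / 0.2132 = 2.802 / 0.2132 = 13.143.
n = 13.143² + 3 = 172.73 + 3 = 175.7.
Round up.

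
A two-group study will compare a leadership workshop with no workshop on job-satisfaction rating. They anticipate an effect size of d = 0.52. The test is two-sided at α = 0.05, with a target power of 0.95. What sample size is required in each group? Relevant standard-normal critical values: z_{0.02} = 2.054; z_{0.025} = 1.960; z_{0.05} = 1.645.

n = 97 per group

For two independent groups with equal n: n = 2·((z_{α/2} + z_β) / d)².
z_{α/2} + z_β = 1.960 + 1.645 = 3.605.
n = 2 × (3.605 / 0.52)² = 2 × 6.933² = 2 × 48.06 = 96.1.
Round up to the next whole participant.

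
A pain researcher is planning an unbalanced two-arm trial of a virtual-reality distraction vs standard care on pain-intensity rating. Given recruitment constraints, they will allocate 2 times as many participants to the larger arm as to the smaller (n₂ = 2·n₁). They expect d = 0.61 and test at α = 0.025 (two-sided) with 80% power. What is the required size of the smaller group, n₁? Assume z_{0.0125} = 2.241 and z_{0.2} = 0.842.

n₁ = 39

With allocation ratio k = n₂/n₁ = 2, Var(x̄₁−x̄₂) = σ²(1/n₁ + 1/(k·n₁)) = σ²·(k+1)/(k·n₁).
So n₁ = (1 + 1/k)·((z_{α/2} + z_β)/d)² = 1.500 × (3.083/0.61)².
n₁ = 1.500 × 25.54 = 38.3.
Round up: n₁ = 39, giving n₂ = 2 × 39 = 78.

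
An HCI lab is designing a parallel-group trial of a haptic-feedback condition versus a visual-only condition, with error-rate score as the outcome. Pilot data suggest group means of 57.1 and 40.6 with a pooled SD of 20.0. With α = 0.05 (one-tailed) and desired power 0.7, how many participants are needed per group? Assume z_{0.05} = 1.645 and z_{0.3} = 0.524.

n = 14 per group

Cohen's d = |M₁ − M₂| / SD_pooled = |57.1 − 40.6| / 20.0 = 16.5 / 20.0 = 0.825.
For two independent groups with equal n: n = 2·((z_{α} + z_β) / d)².
z_{α} + z_β = 1.645 + 0.524 = 2.169.
n = 2 × (2.169 / 0.825)² = 2 × 2.629² = 2 × 6.91 = 13.8.
Round up to the next whole participant.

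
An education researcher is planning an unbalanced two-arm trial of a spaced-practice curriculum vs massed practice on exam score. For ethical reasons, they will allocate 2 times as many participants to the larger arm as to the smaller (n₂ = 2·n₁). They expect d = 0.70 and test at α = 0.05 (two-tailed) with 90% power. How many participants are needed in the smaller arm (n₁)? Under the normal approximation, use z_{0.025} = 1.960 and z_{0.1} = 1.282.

With allocation ratio k = n₂/n₁ = 2, Var(x̄₁−x̄₂) = σ²(1/n₁ + 1/(k·n₁)) = σ²·(k+1)/(k·n₁).
So n₁ = (1 + 1/k)·((z_{α/2} + z_β)/d)² = 1.500 × (3.242/0.70)².
n₁ = 1.500 × 21.45 = 32.2.
Round up: n₁ = 33, giving n₂ = 2 × 33 = 66.

n₁ = 33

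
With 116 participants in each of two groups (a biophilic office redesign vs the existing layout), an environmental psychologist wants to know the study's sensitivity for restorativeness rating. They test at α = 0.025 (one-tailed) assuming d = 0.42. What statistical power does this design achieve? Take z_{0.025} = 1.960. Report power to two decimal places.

power ≈ 0.89

For two equal groups, power = Φ(d·√(n/2) − z_{α}).
d·√(n/2) = 0.42 × √(116/2) = 0.42 × 7.616 = 3.199.
z_β = 3.199 − 1.960 = 1.239.
Power = Φ(1.239) = 0.892.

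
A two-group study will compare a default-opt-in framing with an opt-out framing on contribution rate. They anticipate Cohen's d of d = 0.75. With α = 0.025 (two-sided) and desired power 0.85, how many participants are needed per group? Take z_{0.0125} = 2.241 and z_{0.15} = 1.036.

For two independent groups with equal n: n = 2·((z_{α/2} + z_β) / d)².
z_{α/2} + z_β = 2.241 + 1.036 = 3.277.
n = 2 × (3.277 / 0.75)² = 2 × 4.369² = 2 × 19.09 = 38.2.
Round up to the next whole participant.

n = 39 per group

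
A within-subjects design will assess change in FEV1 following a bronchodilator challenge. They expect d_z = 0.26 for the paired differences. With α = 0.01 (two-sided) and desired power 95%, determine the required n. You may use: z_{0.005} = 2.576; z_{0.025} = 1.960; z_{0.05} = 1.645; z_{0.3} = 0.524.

For a paired (one-sample on differences) test: n = ((z_{α/2} + z_β) / d)².
z_{α/2} + z_β = 2.576 + 1.645 = 4.221.
n = (4.221 / 0.26)² = 16.235² = 263.56.
Round up.

n = 264 pairs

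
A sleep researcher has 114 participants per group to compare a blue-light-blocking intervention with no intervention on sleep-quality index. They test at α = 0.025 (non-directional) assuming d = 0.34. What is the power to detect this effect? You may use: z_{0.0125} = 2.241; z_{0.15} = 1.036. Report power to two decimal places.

For two equal groups, power = Φ(d·√(n/2) − z_{α/2}).
d·√(n/2) = 0.34 × √(114/2) = 0.34 × 7.550 = 2.567.
z_β = 2.567 − 2.241 = 0.326.
Power = Φ(0.326) = 0.628.

power ≈ 0.63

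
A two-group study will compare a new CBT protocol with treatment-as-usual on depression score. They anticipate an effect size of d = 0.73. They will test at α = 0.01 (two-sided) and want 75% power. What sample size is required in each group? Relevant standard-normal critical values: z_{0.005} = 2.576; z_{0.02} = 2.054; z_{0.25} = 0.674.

For two independent groups with equal n: n = 2·((z_{α/2} + z_β) / d)².
z_{α/2} + z_β = 2.576 + 0.674 = 3.250.
n = 2 × (3.250 / 0.73)² = 2 × 4.452² = 2 × 19.82 = 39.6.
Round up to the next whole participant.

n = 40 per group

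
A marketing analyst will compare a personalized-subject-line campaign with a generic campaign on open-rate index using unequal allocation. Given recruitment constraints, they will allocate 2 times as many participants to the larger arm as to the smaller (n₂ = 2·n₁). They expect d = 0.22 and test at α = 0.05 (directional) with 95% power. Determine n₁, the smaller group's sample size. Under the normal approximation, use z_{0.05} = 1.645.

With allocation ratio k = n₂/n₁ = 2, Var(x̄₁−x̄₂) = σ²(1/n₁ + 1/(k·n₁)) = σ²·(k+1)/(k·n₁).
So n₁ = (1 + 1/k)·((z_{α} + z_β)/d)² = 1.500 × (3.290/0.22)².
n₁ = 1.500 × 223.64 = 335.5.
Round up: n₁ = 336, giving n₂ = 2 × 336 = 672.

n₁ = 336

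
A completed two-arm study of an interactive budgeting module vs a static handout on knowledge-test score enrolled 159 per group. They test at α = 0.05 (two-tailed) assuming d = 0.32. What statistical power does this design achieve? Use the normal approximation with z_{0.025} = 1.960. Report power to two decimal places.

For two equal groups, power = Φ(d·√(n/2) − z_{α/2}).
d·√(n/2) = 0.32 × √(159/2) = 0.32 × 8.916 = 2.853.
z_β = 2.853 − 1.960 = 0.893.
Power = Φ(0.893) = 0.814.

power ≈ 0.81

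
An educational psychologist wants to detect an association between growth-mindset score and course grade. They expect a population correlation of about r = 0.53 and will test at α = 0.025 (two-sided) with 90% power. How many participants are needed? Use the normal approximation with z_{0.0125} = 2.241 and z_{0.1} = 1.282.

n = 39

Fisher's z: C = ½·ln((1+r)/(1−r)) = ½·ln(3.2553) = 0.5901.
n = ((z_{α/2} + z_β)/C)² + 3.
(2.241 + 1.282) / 0.5901 = 3.523 / 0.5901 = 5.970.
n = 5.970² + 3 = 35.64 + 3 = 38.6.
Round up.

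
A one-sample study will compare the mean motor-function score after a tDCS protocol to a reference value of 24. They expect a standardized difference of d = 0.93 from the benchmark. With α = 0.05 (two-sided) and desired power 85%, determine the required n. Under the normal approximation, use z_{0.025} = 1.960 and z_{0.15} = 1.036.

n = 11

For a one-sample test: n = ((z_{α/2} + z_β) / d)².
z_{α/2} + z_β = 1.960 + 1.036 = 2.996.
n = (2.996 / 0.93)² = 3.222² = 10.38.
Round up.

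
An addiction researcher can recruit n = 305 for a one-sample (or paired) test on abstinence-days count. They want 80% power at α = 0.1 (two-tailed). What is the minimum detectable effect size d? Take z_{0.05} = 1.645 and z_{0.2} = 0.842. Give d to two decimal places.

d_min ≈ 0.14

For a single sample (or paired design) of n = 305: d_min = (z_{α/2} + z_β)/√n.
z-sum = 1.645 + 0.842 = 2.487.
d_min = 2.487 / √305 = 2.487 / 17.464 = 0.142.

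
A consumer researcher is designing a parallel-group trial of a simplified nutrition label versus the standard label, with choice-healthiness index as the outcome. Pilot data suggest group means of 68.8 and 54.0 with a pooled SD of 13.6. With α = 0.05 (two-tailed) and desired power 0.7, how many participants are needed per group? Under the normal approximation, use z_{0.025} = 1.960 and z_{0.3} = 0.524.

n = 11 per group

Cohen's d = |M₁ − M₂| / SD_pooled = |68.8 − 54.0| / 13.6 = 14.8 / 13.6 = 1.088.
For two independent groups with equal n: n = 2·((z_{α/2} + z_β) / d)².
z_{α/2} + z_β = 1.960 + 0.524 = 2.484.
n = 2 × (2.484 / 1.088)² = 2 × 2.283² = 2 × 5.21 = 10.4.
Round up to the next whole participant.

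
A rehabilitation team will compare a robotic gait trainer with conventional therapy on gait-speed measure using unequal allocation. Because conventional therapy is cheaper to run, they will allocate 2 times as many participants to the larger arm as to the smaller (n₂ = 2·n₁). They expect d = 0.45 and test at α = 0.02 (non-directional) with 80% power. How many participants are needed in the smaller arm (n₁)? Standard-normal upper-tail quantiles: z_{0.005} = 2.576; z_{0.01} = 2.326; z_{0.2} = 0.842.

n₁ = 75

With allocation ratio k = n₂/n₁ = 2, Var(x̄₁−x̄₂) = σ²(1/n₁ + 1/(k·n₁)) = σ²·(k+1)/(k·n₁).
So n₁ = (1 + 1/k)·((z_{α/2} + z_β)/d)² = 1.500 × (3.168/0.45)².
n₁ = 1.500 × 49.56 = 74.3.
Round up: n₁ = 75, giving n₂ = 2 × 75 = 150.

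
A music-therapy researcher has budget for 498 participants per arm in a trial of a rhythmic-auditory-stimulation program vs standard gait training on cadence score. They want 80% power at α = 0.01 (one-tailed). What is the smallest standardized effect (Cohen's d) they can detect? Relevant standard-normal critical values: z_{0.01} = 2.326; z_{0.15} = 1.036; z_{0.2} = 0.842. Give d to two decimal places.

For two independent groups of n = 498 each: d_min = (z_{α} + z_β)·√(2/n).
z-sum = 2.326 + 0.842 = 3.168.
d_min = 3.168 × √(2/498) = 3.168 × 0.0634 = 0.201.

d_min ≈ 0.20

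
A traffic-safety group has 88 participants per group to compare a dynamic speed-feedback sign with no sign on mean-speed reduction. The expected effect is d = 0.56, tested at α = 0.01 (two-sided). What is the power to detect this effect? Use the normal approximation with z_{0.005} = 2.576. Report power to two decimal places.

power ≈ 0.87

For two equal groups, power = Φ(d·√(n/2) − z_{α/2}).
d·√(n/2) = 0.56 × √(88/2) = 0.56 × 6.633 = 3.715.
z_β = 3.715 − 2.576 = 1.139.
Power = Φ(1.139) = 0.873.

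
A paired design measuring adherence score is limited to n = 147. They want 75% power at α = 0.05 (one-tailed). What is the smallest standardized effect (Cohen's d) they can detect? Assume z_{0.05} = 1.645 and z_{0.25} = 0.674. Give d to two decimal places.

For a single sample (or paired design) of n = 147: d_min = (z_{α} + z_β)/√n.
z-sum = 1.645 + 0.674 = 2.319.
d_min = 2.319 / √147 = 2.319 / 12.124 = 0.191.

d_min ≈ 0.19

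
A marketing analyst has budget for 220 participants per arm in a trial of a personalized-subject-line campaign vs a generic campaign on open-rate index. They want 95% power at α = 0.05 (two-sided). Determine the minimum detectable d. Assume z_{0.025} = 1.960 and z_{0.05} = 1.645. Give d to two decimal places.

d_min ≈ 0.34

For two independent groups of n = 220 each: d_min = (z_{α/2} + z_β)·√(2/n).
z-sum = 1.960 + 1.645 = 3.605.
d_min = 3.605 × √(2/220) = 3.605 × 0.0953 = 0.344.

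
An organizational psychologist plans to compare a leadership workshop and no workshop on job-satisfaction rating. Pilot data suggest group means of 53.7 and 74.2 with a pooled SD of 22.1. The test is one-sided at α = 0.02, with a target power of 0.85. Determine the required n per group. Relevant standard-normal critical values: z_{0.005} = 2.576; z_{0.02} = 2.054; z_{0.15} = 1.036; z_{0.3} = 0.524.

n = 23 per group

Cohen's d = |M₁ − M₂| / SD_pooled = |53.7 − 74.2| / 22.1 = 20.5 / 22.1 = 0.928.
For two independent groups with equal n: n = 2·((z_{α} + z_β) / d)².
z_{α} + z_β = 2.054 + 1.036 = 3.090.
n = 2 × (3.090 / 0.928)² = 2 × 3.330² = 2 × 11.09 = 22.2.
Round up to the next whole participant.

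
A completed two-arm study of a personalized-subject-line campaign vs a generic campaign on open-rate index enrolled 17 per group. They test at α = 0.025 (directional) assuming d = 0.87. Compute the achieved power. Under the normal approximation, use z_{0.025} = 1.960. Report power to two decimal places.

power ≈ 0.72

For two equal groups, power = Φ(d·√(n/2) − z_{α}).
d·√(n/2) = 0.87 × √(17/2) = 0.87 × 2.915 = 2.536.
z_β = 2.536 − 1.960 = 0.576.
Power = Φ(0.576) = 0.718.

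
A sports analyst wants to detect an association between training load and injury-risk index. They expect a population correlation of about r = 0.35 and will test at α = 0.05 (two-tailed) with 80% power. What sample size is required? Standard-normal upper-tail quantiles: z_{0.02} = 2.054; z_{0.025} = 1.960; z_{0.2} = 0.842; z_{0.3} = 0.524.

n = 62

Fisher's z: C = ½·ln((1+r)/(1−r)) = ½·ln(2.0769) = 0.3654.
n = ((z_{α/2} + z_β)/C)² + 3.
(1.960 + 0.842) / 0.3654 = 2.802 / 0.3654 = 7.668.
n = 7.668² + 3 = 58.80 + 3 = 61.8.
Round up.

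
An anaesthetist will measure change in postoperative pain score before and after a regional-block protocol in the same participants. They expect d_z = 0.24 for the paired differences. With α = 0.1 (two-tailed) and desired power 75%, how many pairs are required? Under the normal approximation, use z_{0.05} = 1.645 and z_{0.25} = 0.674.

n = 94 pairs

For a paired (one-sample on differences) test: n = ((z_{α/2} + z_β) / d)².
z_{α/2} + z_β = 1.645 + 0.674 = 2.319.
n = (2.319 / 0.24)² = 9.662² = 93.36.
Round up.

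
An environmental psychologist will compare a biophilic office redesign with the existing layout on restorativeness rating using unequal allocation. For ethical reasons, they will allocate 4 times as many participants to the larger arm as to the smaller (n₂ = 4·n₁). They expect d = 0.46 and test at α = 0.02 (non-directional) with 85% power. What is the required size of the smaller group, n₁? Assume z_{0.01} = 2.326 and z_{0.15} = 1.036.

n₁ = 67

With allocation ratio k = n₂/n₁ = 4, Var(x̄₁−x̄₂) = σ²(1/n₁ + 1/(k·n₁)) = σ²·(k+1)/(k·n₁).
So n₁ = (1 + 1/k)·((z_{α/2} + z_β)/d)² = 1.250 × (3.362/0.46)².
n₁ = 1.250 × 53.42 = 66.8.
Round up: n₁ = 67, giving n₂ = 4 × 67 = 268.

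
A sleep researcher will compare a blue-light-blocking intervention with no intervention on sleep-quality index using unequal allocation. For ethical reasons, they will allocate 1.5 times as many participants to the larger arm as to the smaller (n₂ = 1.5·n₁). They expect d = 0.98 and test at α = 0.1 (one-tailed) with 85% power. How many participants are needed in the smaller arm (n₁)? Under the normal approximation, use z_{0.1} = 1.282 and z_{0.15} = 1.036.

n₁ = 10

With allocation ratio k = n₂/n₁ = 1.5, Var(x̄₁−x̄₂) = σ²(1/n₁ + 1/(k·n₁)) = σ²·(k+1)/(k·n₁).
So n₁ = (1 + 1/k)·((z_{α} + z_β)/d)² = 1.667 × (2.318/0.98)².
n₁ = 1.667 × 5.59 = 9.3.
Round up: n₁ = 10, giving n₂ = 1.5 × 10 = 15.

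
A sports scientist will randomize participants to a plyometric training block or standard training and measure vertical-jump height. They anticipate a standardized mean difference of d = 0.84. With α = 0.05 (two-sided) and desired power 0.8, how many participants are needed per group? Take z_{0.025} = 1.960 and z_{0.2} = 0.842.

n = 23 per group

For two independent groups with equal n: n = 2·((z_{α/2} + z_β) / d)².
z_{α/2} + z_β = 1.960 + 0.842 = 2.802.
n = 2 × (2.802 / 0.84)² = 2 × 3.336² = 2 × 11.13 = 22.3.
Round up to the next whole participant.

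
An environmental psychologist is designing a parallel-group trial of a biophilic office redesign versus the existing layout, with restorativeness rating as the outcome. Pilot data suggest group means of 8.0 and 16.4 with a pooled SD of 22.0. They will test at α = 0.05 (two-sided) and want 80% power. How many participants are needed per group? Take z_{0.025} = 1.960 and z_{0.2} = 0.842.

n = 108 per group

Cohen's d = |M₁ − M₂| / SD_pooled = |8.0 − 16.4| / 22.0 = 8.4 / 22.0 = 0.382.
For two independent groups with equal n: n = 2·((z_{α/2} + z_β) / d)².
z_{α/2} + z_β = 1.960 + 0.842 = 2.802.
n = 2 × (2.802 / 0.382)² = 2 × 7.335² = 2 × 53.80 = 107.6.
Round up to the next whole participant.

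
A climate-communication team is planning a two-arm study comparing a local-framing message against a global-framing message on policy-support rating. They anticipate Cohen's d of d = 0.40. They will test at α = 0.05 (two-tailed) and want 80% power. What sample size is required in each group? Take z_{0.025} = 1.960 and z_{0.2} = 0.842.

n = 99 per group

For two independent groups with equal n: n = 2·((z_{α/2} + z_β) / d)².
z_{α/2} + z_β = 1.960 + 0.842 = 2.802.
n = 2 × (2.802 / 0.40)² = 2 × 7.005² = 2 × 49.07 = 98.1.
Round up to the next whole participant.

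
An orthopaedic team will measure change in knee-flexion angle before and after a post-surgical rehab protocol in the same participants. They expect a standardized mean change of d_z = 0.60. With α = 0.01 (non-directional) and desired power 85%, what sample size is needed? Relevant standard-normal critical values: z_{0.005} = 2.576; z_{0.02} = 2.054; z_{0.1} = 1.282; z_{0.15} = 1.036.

n = 37 pairs

For a paired (one-sample on differences) test: n = ((z_{α/2} + z_β) / d)².
z_{α/2} + z_β = 2.576 + 1.036 = 3.612.
n = (3.612 / 0.60)² = 6.020² = 36.24.
Round up.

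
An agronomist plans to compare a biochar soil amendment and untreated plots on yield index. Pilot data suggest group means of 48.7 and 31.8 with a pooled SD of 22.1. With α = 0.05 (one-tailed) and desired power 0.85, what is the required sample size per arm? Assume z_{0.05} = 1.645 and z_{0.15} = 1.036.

Cohen's d = |M₁ − M₂| / SD_pooled = |48.7 − 31.8| / 22.1 = 16.9 / 22.1 = 0.765.
For two independent groups with equal n: n = 2·((z_{α} + z_β) / d)².
z_{α} + z_β = 1.645 + 1.036 = 2.681.
n = 2 × (2.681 / 0.765)² = 2 × 3.505² = 2 × 12.28 = 24.6.
Round up to the next whole participant.

n = 25 per group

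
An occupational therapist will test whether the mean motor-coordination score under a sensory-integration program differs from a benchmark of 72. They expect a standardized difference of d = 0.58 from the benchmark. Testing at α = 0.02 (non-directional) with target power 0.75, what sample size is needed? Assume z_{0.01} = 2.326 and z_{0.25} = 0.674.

For a one-sample test: n = ((z_{α/2} + z_β) / d)².
z_{α/2} + z_β = 2.326 + 0.674 = 3.000.
n = (3.000 / 0.58)² = 5.172² = 26.75.
Round up.

n = 27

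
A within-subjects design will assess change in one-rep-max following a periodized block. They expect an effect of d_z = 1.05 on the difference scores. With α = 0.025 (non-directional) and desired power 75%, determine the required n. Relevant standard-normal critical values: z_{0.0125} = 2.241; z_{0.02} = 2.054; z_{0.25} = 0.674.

For a paired (one-sample on differences) test: n = ((z_{α/2} + z_β) / d)².
z_{α/2} + z_β = 2.241 + 0.674 = 2.915.
n = (2.915 / 1.05)² = 2.776² = 7.71.
Round up.

n = 8 pairs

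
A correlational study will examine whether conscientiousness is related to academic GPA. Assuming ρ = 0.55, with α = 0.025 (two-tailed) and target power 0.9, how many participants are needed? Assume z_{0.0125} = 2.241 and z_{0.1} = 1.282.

n = 36

Fisher's z: C = ½·ln((1+r)/(1−r)) = ½·ln(3.4444) = 0.6184.
n = ((z_{α/2} + z_β)/C)² + 3.
(2.241 + 1.282) / 0.6184 = 3.523 / 0.6184 = 5.697.
n = 5.697² + 3 = 32.46 + 3 = 35.5.
Round up.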